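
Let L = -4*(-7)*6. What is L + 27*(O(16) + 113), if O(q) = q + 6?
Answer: 3813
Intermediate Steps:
O(q) = 6 + q
L = 168 (L = 28*6 = 168)
L + 27*(O(16) + 113) = 168 + 27*((6 + 16) + 113) = 168 + 27*(22 + 113) = 168 + 27*135 = 168 + 3645 = 3813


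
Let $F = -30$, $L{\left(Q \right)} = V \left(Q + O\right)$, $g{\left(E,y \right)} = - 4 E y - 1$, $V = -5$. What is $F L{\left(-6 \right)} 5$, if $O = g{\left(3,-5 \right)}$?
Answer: $39750$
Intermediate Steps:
$g{\left(E,y \right)} = -1 - 4 E y$ ($g{\left(E,y \right)} = - 4 E y - 1 = -1 - 4 E y$)
$O = 59$ ($O = -1 - 12 \left(-5\right) = -1 + 60 = 59$)
$L{\left(Q \right)} = -295 - 5 Q$ ($L{\left(Q \right)} = - 5 \left(Q + 59\right) = - 5 \left(59 + Q\right) = -295 - 5 Q$)
$F L{\left(-6 \right)} 5 = - 30 \left(-295 - -30\right) 5 = - 30 \left(-295 + 30\right) 5 = \left(-30\right) \left(-265\right) 5 = 7950 \cdot 5 = 39750$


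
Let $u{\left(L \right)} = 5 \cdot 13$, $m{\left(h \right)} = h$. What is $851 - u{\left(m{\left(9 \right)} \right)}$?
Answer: $786$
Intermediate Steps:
$u{\left(L \right)} = 65$
$851 - u{\left(m{\left(9 \right)} \right)} = 851 - 65 = 786$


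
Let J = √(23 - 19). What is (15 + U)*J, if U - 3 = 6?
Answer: 48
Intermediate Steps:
U = 9 (U = 3 + 6 = 9)
J = 2 (J = √4 = 2)
(15 + U)*J = (15 + 9)*2 = 24*2 = 48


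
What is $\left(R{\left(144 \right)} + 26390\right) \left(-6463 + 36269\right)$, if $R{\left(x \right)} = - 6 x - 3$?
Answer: $760738538$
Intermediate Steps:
$R{\left(x \right)} = -3 - 6 x$
$\left(R{\left(144 \right)} + 26390\right) \left(-6463 + 36269\right) = \left(\left(-3 - 864\right) + 26390\right) \left(-6463 + 36269\right) = \left(\left(-3 - 864\right) + 26390\right) 29806 = \left(-867 + 26390\right) 29806 = 25523 \cdot 29806 = 760738538$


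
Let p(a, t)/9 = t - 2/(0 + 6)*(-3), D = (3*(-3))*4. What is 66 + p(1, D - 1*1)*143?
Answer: -46266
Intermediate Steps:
D = -36 (D = -9*4 = -36)
p(a, t) = 9 + 9*t (p(a, t) = 9*(t - 2/(0 + 6)*(-3)) = 9*(t - 2/6*(-3)) = 9*(t - (1/6)*2*(-3)) = 9*(t - (-3)/3) = 9*(t - 1*(-1)) = 9*(t + 1) = 9*(1 + t) = 9 + 9*t)
66 + p(1, D - 1*1)*143 = 66 + (9 + 9*(-36 - 1*1))*143 = 66 + (9 + 9*(-36 - 1))*143 = 66 + (9 + 9*(-37))*143 = 66 + (9 - 333)*143 = 66 - 324*143 = 66 - 46332 = -46266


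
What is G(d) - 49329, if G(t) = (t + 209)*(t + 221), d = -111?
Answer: -38549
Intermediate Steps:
G(t) = (209 + t)*(221 + t)
G(d) - 49329 = (46189 + (-111)² + 430*(-111)) - 49329 = (46189 + 12321 - 47730) - 49329 = 10780 - 49329 = -38549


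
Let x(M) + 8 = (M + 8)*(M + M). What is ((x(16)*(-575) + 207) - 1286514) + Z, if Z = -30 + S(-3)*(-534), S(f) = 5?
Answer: -1726007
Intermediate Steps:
x(M) = -8 + 2*M*(8 + M) (x(M) = -8 + (M + 8)*(M + M) = -8 + (8 + M)*(2*M) = -8 + 2*M*(8 + M))
Z = -2700 (Z = -30 + 5*(-534) = -30 - 2670 = -2700)
((x(16)*(-575) + 207) - 1286514) + Z = (((-8 + 2*16² + 16*16)*(-575) + 207) - 1286514) - 2700 = (((-8 + 2*256 + 256)*(-575) + 207) - 1286514) - 2700 = (((-8 + 512 + 256)*(-575) + 207) - 1286514) - 2700 = ((760*(-575) + 207) - 1286514) - 2700 = ((-437000 + 207) - 1286514) - 2700 = (-436793 - 1286514) - 2700 = -1723307 - 2700 = -1726007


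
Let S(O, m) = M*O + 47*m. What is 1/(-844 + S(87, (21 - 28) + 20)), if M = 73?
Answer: 1/6118 ≈ 0.00016345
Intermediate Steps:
S(O, m) = 47*m + 73*O (S(O, m) = 73*O + 47*m = 47*m + 73*O)
1/(-844 + S(87, (21 - 28) + 20)) = 1/(-844 + (47*((21 - 28) + 20) + 73*87)) = 1/(-844 + (47*(-7 + 20) + 6351)) = 1/(-844 + (47*13 + 6351)) = 1/(-844 + (611 + 6351)) = 1/(-844 + 6962) = 1/6118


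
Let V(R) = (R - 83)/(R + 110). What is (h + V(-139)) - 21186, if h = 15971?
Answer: -151013/29 ≈ -5207.3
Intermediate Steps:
V(R) = (-83 + R)/(110 + R)
(h + V(-139)) - 21186 = (15971 + (-83 - 139)/(110 - 139)) - 21186 = (15971 - 222/(-29)) - 21186 = (15971 - 1/29*(-222)) - 21186 = (15971 + 222/29) - 21186 = 463381/29 - 21186 = -151013/29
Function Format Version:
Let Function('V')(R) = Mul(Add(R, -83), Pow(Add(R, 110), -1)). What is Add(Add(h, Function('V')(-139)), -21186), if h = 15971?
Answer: Rational(-151013, 29) ≈ -5207.3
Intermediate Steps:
Function('V')(R) = Mul(Pow(Add(110, R), -1), Add(-83, R)) (Function('V')(R) = Mul(Add(-83, R), Pow(Add(110, R), -1)) = Mul(Pow(Add(110, R), -1), Add(-83, R)))
Add(Add(h, Function('V')(-139)), -21186) = Add(Add(15971, Mul(Pow(Add(110, -139), -1), Add(-83, -139))), -21186) = Add(Add(15971, Mul(Pow(-29, -1), -222)), -21186) = Add(Add(15971, Mul(Rational(-1, 29), -222)), -21186) = Add(Add(15971, Rational(222, 29)), -21186) = Add(Rational(463381, 29), -21186) = Rational(-151013, 29)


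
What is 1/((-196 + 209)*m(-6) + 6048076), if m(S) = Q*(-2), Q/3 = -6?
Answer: 1/6048544 ≈ 1.6533e-7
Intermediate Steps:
Q = -18 (Q = 3*(-6) = -18)
m(S) = 36 (m(S) = -18*(-2) = 36)
1/((-196 + 209)*m(-6) + 6048076) = 1/((-196 + 209)*36 + 6048076) = 1/(13*36 + 6048076) = 1/(468 + 6048076) = 1/6048544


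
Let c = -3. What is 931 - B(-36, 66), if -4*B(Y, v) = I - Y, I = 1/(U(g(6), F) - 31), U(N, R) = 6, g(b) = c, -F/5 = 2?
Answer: 93999/100 ≈ 939.99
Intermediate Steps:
F = -10 (F = -5*2 = -10)
g(b) = -3
I = -1/25 (I = 1/(6 - 31) = 1/(-25) = -1/25 ≈ -0.040000)
B(Y, v) = 1/100 + Y/4 (B(Y, v) = -(-1/25 - Y)/4 = 1/100 + Y/4)
931 - B(-36, 66) = 931 - (1/100 + (¼)*(-36)) = 931 - (1/100 - 9) = 931 - 1*(-899/100) = 931 + 899/100 = 93999/100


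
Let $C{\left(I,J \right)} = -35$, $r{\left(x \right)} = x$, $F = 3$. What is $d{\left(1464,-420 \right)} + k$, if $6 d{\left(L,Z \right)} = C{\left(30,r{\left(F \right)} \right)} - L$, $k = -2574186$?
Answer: $- \frac{15446615}{6} \approx -2.5744 \cdot 10^{6}$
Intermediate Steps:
$d{\left(L,Z \right)} = - \frac{35}{6} - \frac{L}{6}$ ($d{\left(L,Z \right)} = \frac{-35 - L}{6} = - \frac{35}{6} - \frac{L}{6}$)
$d{\left(1464,-420 \right)} + k = \left(- \frac{35}{6} - 244\right) - 2574186 = - \frac{1499}{6} - 2574186 = - \frac{15446615}{6}$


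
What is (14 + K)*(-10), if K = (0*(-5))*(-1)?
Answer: -140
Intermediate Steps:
K = 0 (K = 0*(-1) = 0)
(14 + K)*(-10) = (14 + 0)*(-10) = 14*(-10) = -140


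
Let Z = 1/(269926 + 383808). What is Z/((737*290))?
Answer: 1/139722567820 ≈ 7.1570e-12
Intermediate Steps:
Z = 1/653734 ≈ 1.5297e-6
Z/((737*290)) = 1/(653734*((737*290))) = (1/653734)/213730 = (1/653734)*(1/213730) = 1/139722567820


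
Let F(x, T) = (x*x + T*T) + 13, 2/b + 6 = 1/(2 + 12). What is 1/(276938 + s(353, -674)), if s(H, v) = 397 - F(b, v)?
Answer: -6889/1219036890 ≈ -5.6512e-6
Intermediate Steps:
b = -28/83 (b = 2/(-6 + 1/(2 + 12)) = 2/(-6 + 1/14) = 2/(-83/14) = 2*(-14/83) = -28/83 ≈ -0.33735)
F(x, T) = 13 + T**2 + x**2 (F(x, T) = (x**2 + T**2) + 13 = (T**2 + x**2) + 13 = 13 + T**2 + x**2)
s(H, v) = 2644592/6889 - v**2 (s(H, v) = 397 - (13 + v**2 + (-28/83)**2) = 397 - (13 + v**2 + 784/6889) = 397 - (90341/6889 + v**2) = 397 + (-90341/6889 - v**2) = 2644592/6889 - v**2)
1/(276938 + s(353, -674)) = 1/(276938 + (2644592/6889 - 1*(-674)**2)) = 1/(276938 + (2644592/6889 - 1*454276)) = 1/(276938 + (2644592/6889 - 454276)) = 1/(276938 - 3126862772/6889) = 1/(-1219036890/6889) = -6889/1219036890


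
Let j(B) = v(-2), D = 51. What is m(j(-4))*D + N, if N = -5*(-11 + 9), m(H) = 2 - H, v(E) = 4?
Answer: -92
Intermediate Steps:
j(B) = 4
N = 10 (N = -5*(-2) = 10)
m(j(-4))*D + N = (2 - 1*4)*51 + 10 = (2 - 4)*51 + 10 = -2*51 + 10 = -102 + 10 = -92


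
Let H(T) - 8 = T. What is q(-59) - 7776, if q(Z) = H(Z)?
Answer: -7827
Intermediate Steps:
H(T) = 8 + T
q(Z) = 8 + Z
q(-59) - 7776 = (8 - 59) - 7776 = -51 - 7776 = -7827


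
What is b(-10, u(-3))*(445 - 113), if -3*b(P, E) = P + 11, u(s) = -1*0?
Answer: -332/3 ≈ -110.67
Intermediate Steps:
u(s) = 0
b(P, E) = -11/3 - P/3 (b(P, E) = -(P + 11)/3 = -(11 + P)/3 = -11/3 - P/3)
b(-10, u(-3))*(445 - 113) = (-11/3 - 1/3*(-10))*(445 - 113) = (-11/3 + 10/3)*332 = -1/3*332 = -332/3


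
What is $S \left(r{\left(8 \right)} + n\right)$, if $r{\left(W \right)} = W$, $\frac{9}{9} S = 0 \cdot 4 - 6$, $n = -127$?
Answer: $714$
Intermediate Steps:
$S = -6$ ($S = 0 \cdot 4 - 6 = 0 - 6 = -6$)
$S \left(r{\left(8 \right)} + n\right) = - 6 \left(8 - 127\right) = \left(-6\right) \left(-119\right) = 714$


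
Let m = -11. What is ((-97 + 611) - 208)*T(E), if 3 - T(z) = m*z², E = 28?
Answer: 2639862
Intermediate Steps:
T(z) = 3 + 11*z² (T(z) = 3 - (-11)*z² = 3 + 11*z²)
((-97 + 611) - 208)*T(E) = ((-97 + 611) - 208)*(3 + 11*28²) = (514 - 208)*(3 + 11*784) = 306*(3 + 8624) = 306*8627 = 2639862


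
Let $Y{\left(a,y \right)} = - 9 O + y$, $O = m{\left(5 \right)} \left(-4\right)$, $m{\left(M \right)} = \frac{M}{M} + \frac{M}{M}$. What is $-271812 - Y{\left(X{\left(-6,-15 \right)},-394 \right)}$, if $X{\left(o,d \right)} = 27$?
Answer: $-271490$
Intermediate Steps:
$m{\left(M \right)} = 2$ ($m{\left(M \right)} = 1 + 1 = 2$)
$O = -8$ ($O = 2 \left(-4\right) = -8$)
$Y{\left(a,y \right)} = 72 + y$ ($Y{\left(a,y \right)} = \left(-9\right) \left(-8\right) + y = 72 + y$)
$-271812 - Y{\left(X{\left(-6,-15 \right)},-394 \right)} = -271812 - \left(72 - 394\right) = -271812 - -322 = -271812 + 322 = -271490$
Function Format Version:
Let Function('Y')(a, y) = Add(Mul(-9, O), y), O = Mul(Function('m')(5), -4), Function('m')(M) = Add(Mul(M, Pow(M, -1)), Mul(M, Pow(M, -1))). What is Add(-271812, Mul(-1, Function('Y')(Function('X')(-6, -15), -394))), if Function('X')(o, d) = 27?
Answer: -271490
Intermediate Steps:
Function('m')(M) = 2 (Function('m')(M) = Add(1, 1) = 2)
O = -8 (O = Mul(2, -4) = -8)
Function('Y')(a, y) = Add(72, y) (Function('Y')(a, y) = Add(Mul(-9, -8), y) = Add(72, y))
Add(-271812, Mul(-1, Function('Y')(Function('X')(-6, -15), -394))) = Add(-271812, Mul(-1, Add(72, -394))) = Add(-271812, Mul(-1, -322)) = Add(-271812, 322) = -271490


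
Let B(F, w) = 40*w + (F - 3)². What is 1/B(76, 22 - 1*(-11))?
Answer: 1/6649 ≈ 0.00015040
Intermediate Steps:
B(F, w) = (-3 + F)² + 40*w (B(F, w) = 40*w + (-3 + F)² = (-3 + F)² + 40*w)
1/B(76, 22 - 1*(-11)) = 1/((-3 + 76)² + 40*(22 - 1*(-11))) = 1/(73² + 40*(22 + 11)) = 1/(5329 + 40*33) = 1/(5329 + 1320) = 1/6649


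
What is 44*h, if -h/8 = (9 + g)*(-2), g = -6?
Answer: 2112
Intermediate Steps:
h = 48 (h = -8*(9 - 6)*(-2) = -24*(-2) = -8*(-6) = 48)
44*h = 44*48 = 2112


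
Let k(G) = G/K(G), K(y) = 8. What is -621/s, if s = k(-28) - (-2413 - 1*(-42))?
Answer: -1242/4735 ≈ -0.26230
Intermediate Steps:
k(G) = G/8
s = 4735/2 (s = (⅛)*(-28) - (-2413 - 1*(-42)) = -7/2 - (-2413 + 42) = -7/2 - 1*(-2371) = -7/2 + 2371 = 4735/2 ≈ 2367.5)
-621/s = -621/4735/2 = -621*2/4735 = -1242/4735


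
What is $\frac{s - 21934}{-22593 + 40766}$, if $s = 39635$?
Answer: $\frac{17701}{18173} \approx 0.97403$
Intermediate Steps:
$\frac{s - 21934}{-22593 + 40766} = \frac{39635 - 21934}{-22593 + 40766} = \frac{17701}{18173}$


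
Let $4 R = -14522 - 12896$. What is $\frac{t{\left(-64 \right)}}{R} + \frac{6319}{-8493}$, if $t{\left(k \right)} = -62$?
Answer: $- \frac{85574039}{116430537} \approx -0.73498$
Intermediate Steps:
$R = - \frac{13709}{2}$ ($R = \frac{-14522 - 12896}{4} = \frac{1}{4} \left(-27418\right) = - \frac{13709}{2} \approx -6854.5$)
$\frac{t{\left(-64 \right)}}{R} + \frac{6319}{-8493} = - \frac{62}{- \frac{13709}{2}} + \frac{6319}{-8493} = \left(-62\right) \left(- \frac{2}{13709}\right) + 6319 \left(- \frac{1}{8493}\right) = \frac{124}{13709} - \frac{6319}{8493} = - \frac{85574039}{116430537}$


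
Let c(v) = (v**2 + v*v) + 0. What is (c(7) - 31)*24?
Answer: 1608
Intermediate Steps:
c(v) = 2*v**2 (c(v) = (v**2 + v**2) + 0 = 2*v**2 + 0 = 2*v**2)
(c(7) - 31)*24 = (2*7**2 - 31)*24 = (2*49 - 31)*24 = (98 - 31)*24 = 67*24 = 1608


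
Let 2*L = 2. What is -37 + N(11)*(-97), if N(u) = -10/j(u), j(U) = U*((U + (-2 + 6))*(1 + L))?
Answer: -1124/33 ≈ -34.061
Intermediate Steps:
L = 1 (L = (½)*2 = 1)
j(U) = U*(8 + 2*U) (j(U) = U*((U + (-2 + 6))*(1 + 1)) = U*((U + 4)*2) = U*((4 + U)*2) = U*(8 + 2*U))
N(u) = -5/(u*(4 + u)) (N(u) = -10*1/(2*u*(4 + u)) = -5/(u*(4 + u)))
-37 + N(11)*(-97) = -37 - 5/(11*(4 + 11))*(-97) = -37 - 5*1/11/15*(-97) = -37 - 5*1/11*1/15*(-97) = -37 - 1/33*(-97) = -37 + 97/33 = -1124/33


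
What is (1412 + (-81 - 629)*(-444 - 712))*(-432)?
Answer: -355178304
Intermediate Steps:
(1412 + (-81 - 629)*(-444 - 712))*(-432) = (1412 - 710*(-1156))*(-432) = (1412 + 820760)*(-432) = 822172*(-432) = -355178304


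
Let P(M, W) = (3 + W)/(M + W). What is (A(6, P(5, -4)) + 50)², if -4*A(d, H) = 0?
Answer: 2500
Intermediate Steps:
P(M, W) = (3 + W)/(M + W)
A(d, H) = 0 (A(d, H) = -¼*0 = 0)
(A(6, P(5, -4)) + 50)² = (0 + 50)² = 50² = 2500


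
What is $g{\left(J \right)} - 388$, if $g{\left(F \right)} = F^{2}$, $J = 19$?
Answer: $-27$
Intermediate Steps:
$g{\left(J \right)} - 388 = 19^{2} - 388 = 361 - 388 = -27$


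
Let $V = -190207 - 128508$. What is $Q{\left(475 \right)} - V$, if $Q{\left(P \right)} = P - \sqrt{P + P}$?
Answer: $319190 - 5 \sqrt{38} \approx 3.1916 \cdot 10^{5}$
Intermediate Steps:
$V = -318715$
$Q{\left(P \right)} = P - \sqrt{2} \sqrt{P}$ ($Q{\left(P \right)} = P - \sqrt{2 P} = P - \sqrt{2} \sqrt{P}$)
$Q{\left(475 \right)} - V = \left(475 - \sqrt{2} \sqrt{475}\right) - -318715 = \left(475 - \sqrt{2} \cdot 5 \sqrt{19}\right) + 318715 = \left(475 - 5 \sqrt{38}\right) + 318715 = 319190 - 5 \sqrt{38}$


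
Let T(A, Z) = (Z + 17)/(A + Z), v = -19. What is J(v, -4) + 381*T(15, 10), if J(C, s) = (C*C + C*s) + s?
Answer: 21112/25 ≈ 844.48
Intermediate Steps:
J(C, s) = s + C² + C*s (J(C, s) = (C² + C*s) + s = s + C² + C*s)
T(A, Z) = (17 + Z)/(A + Z)
J(v, -4) + 381*T(15, 10) = (-4 + (-19)² - 19*(-4)) + 381*((17 + 10)/(15 + 10)) = (-4 + 361 + 76) + 381*(27/25) = 433 + 381*((1/25)*27) = 433 + 381*(27/25) = 433 + 10287/25 = 21112/25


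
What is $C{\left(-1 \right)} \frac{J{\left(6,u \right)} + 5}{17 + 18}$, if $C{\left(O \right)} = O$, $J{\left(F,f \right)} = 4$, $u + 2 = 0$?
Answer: $- \frac{9}{35} \approx -0.25714$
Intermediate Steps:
$u = -2$ ($u = -2 + 0 = -2$)
$C{\left(-1 \right)} \frac{J{\left(6,u \right)} + 5}{17 + 18} = - \frac{4 + 5}{17 + 18} = - \frac{9}{35}$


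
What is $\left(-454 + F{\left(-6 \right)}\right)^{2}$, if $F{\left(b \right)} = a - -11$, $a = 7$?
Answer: $190096$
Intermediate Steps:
$F{\left(b \right)} = 18$ ($F{\left(b \right)} = 7 - -11 = 7 + 11 = 18$)
$\left(-454 + F{\left(-6 \right)}\right)^{2} = \left(-454 + 18\right)^{2} = \left(-436\right)^{2} = 190096$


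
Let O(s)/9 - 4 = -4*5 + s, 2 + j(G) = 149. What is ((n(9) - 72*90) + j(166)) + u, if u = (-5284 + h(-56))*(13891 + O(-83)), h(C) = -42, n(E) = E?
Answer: -69244324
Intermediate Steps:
j(G) = 147 (j(G) = -2 + 149 = 147)
O(s) = -144 + 9*s (O(s) = 36 + 9*(-4*5 + s) = 36 + 9*(-20 + s) = 36 + (-180 + 9*s) = -144 + 9*s)
u = -69238000 (u = (-5284 - 42)*(13891 + (-144 + 9*(-83))) = -5326*(13891 + (-144 - 747)) = -5326*(13891 - 891) = -5326*13000 = -69238000)
((n(9) - 72*90) + j(166)) + u = ((9 - 72*90) + 147) - 69238000 = ((9 - 6480) + 147) - 69238000 = (-6471 + 147) - 69238000 = -6324 - 69238000 = -69244324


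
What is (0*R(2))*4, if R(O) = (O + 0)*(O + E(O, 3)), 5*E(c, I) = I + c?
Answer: 0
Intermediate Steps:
E(c, I) = I/5 + c/5 (E(c, I) = (I + c)/5 = I/5 + c/5)
R(O) = O*(3/5 + 6*O/5) (R(O) = (O + 0)*(O + ((1/5)*3 + O/5)) = O*(O + (3/5 + O/5)) = O*(3/5 + 6*O/5))
(0*R(2))*4 = (0*((3/5)*2*(1 + 2*2)))*4 = (0*((3/5)*2*(1 + 4)))*4 = (0*((3/5)*2*5))*4 = (0*6)*4 = 0*4 = 0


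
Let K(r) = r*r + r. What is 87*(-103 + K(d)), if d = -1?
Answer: -8961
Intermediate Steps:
K(r) = r + r² (K(r) = r² + r = r + r²)
87*(-103 + K(d)) = 87*(-103 - (1 - 1)) = 87*(-103 - 1*0) = 87*(-103 + 0) = 87*(-103) = -8961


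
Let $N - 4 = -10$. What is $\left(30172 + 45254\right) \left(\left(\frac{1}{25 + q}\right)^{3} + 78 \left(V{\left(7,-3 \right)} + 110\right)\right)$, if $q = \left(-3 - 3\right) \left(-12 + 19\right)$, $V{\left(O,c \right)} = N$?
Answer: $\frac{3006047037630}{4913} \approx 6.1186 \cdot 10^{8}$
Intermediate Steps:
$N = -6$ ($N = 4 - 10 = -6$)
$V{\left(O,c \right)} = -6$
$q = -42$ ($q = \left(-6\right) 7 = -42$)
$\left(30172 + 45254\right) \left(\left(\frac{1}{25 + q}\right)^{3} + 78 \left(V{\left(7,-3 \right)} + 110\right)\right) = \left(30172 + 45254\right) \left(\left(\frac{1}{25 - 42}\right)^{3} + 78 \left(-6 + 110\right)\right) = 75426 \left(\left(\frac{1}{-17}\right)^{3} + 78 \cdot 104\right) = 75426 \left(\left(- \frac{1}{17}\right)^{3} + 8112\right) = 75426 \left(- \frac{1}{4913} + 8112\right) = 75426 \cdot \frac{39854255}{4913} = \frac{3006047037630}{4913}$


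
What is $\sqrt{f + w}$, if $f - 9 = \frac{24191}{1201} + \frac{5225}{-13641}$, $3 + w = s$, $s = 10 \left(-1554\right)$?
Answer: $\frac{4 i \sqrt{260248942750773738}}{16382841} \approx 124.56 i$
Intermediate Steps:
$s = -15540$
$w = -15543$ ($w = -3 - 15540 = -15543$)
$f = \frac{471159775}{16382841}$ ($f = 9 + \left(\frac{24191}{1201} + \frac{5225}{-13641}\right) = 9 + \left(24191 \cdot \frac{1}{1201} + 5225 \left(- \frac{1}{13641}\right)\right) = 9 + \left(\frac{24191}{1201} - \frac{5225}{13641}\right) = 9 + \frac{323714206}{16382841} = \frac{471159775}{16382841} \approx 28.759$)
$\sqrt{f + w} = \sqrt{\frac{471159775}{16382841} - 15543} = \sqrt{- \frac{254167337888}{16382841}} = \frac{4 i \sqrt{260248942750773738}}{16382841}$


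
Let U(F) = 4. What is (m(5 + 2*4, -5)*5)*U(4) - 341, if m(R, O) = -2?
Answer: -381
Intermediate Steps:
(m(5 + 2*4, -5)*5)*U(4) - 341 = -2*5*4 - 341 = -10*4 - 341 = -40 - 341 = -381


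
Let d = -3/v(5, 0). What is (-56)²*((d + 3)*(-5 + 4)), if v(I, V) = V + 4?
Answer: -7056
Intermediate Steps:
v(I, V) = 4 + V
d = -¾ (d = -3/(4 + 0) = -3/4 = -3*¼ = -¾ ≈ -0.75000)
(-56)²*((d + 3)*(-5 + 4)) = (-56)²*((-¾ + 3)*(-5 + 4)) = 3136*((9/4)*(-1)) = 3136*(-9/4) = -7056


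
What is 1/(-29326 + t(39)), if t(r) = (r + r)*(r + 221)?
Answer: -1/9046 ≈ -0.00011055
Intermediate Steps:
t(r) = 2*r*(221 + r) (t(r) = (2*r)*(221 + r) = 2*r*(221 + r))
1/(-29326 + t(39)) = 1/(-29326 + 2*39*(221 + 39)) = 1/(-29326 + 2*39*260) = 1/(-29326 + 20280) = 1/(-9046) = -1/9046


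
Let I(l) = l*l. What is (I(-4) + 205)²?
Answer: 48841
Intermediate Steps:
I(l) = l²
(I(-4) + 205)² = ((-4)² + 205)² = (16 + 205)² = 221² = 48841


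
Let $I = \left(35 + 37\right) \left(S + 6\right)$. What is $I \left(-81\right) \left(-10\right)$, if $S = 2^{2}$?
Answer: $583200$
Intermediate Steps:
$S = 4$
$I = 720$ ($I = \left(35 + 37\right) \left(4 + 6\right) = 72 \cdot 10 = 720$)
$I \left(-81\right) \left(-10\right) = 720 \left(-81\right) \left(-10\right) = \left(-58320\right) \left(-10\right) = 583200$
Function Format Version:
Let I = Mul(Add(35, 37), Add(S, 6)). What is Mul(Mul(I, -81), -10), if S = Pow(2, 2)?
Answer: 583200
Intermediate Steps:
S = 4
I = 720 (I = Mul(Add(35, 37), Add(4, 6)) = Mul(72, 10) = 720)
Mul(Mul(I, -81), -10) = Mul(Mul(720, -81), -10) = Mul(-58320, -10) = 583200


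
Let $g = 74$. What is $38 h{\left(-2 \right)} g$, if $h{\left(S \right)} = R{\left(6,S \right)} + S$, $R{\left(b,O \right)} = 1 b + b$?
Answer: $28120$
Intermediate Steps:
$R{\left(b,O \right)} = 2 b$ ($R{\left(b,O \right)} = b + b = 2 b$)
$h{\left(S \right)} = 12 + S$ ($h{\left(S \right)} = 2 \cdot 6 + S = 12 + S$)
$38 h{\left(-2 \right)} g = 38 \left(12 - 2\right) 74 = 38 \cdot 10 \cdot 74 = 380 \cdot 74 = 28120$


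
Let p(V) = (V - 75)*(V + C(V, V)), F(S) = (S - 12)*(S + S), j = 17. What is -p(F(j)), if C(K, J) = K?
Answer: -32300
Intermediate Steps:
F(S) = 2*S*(-12 + S) (F(S) = (-12 + S)*(2*S) = 2*S*(-12 + S))
p(V) = 2*V*(-75 + V) (p(V) = (V - 75)*(V + V) = (-75 + V)*(2*V) = 2*V*(-75 + V))
-p(F(j)) = -2*2*17*(-12 + 17)*(-75 + 2*17*(-12 + 17)) = -2*2*17*5*(-75 + 2*17*5) = -2*170*(-75 + 170) = -2*170*95 = -1*32300 = -32300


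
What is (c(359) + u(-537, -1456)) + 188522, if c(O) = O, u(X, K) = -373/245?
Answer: 46275472/245 ≈ 1.8888e+5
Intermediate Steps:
u(X, K) = -373/245 (u(X, K) = -373*1/245 = -373/245)
(c(359) + u(-537, -1456)) + 188522 = (359 - 373/245) + 188522 = 87582/245 + 188522 = 46275472/245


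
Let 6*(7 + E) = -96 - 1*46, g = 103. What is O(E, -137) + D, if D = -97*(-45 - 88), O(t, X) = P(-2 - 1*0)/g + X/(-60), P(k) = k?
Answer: 79742171/6180 ≈ 12903.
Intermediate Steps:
E = -92/3 (E = -7 + (-96 - 1*46)/6 = -7 + (-96 - 46)/6 = -7 + (1/6)*(-142) = -7 - 71/3 = -92/3 ≈ -30.667)
O(t, X) = -2/103 - X/60 (O(t, X) = (-2 - 1*0)/103 + X/(-60) = (-2 + 0)*(1/103) + X*(-1/60) = -2*1/103 - X/60 = -2/103 - X/60)
D = 12901 (D = -97*(-133) = 12901)
O(E, -137) + D = (-2/103 - 1/60*(-137)) + 12901 = (-2/103 + 137/60) + 12901 = 13991/6180 + 12901 = 79742171/6180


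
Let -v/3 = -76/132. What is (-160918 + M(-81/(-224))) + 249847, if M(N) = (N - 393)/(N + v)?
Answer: 456750102/5147 ≈ 88741.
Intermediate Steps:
v = 19/11 (v = -(-228)/132 = -3*(-19/33) = 19/11 ≈ 1.7273)
M(N) = (-393 + N)/(19/11 + N) (M(N) = (N - 393)/(N + 19/11) = (-393 + N)/(19/11 + N))
(-160918 + M(-81/(-224))) + 249847 = (-160918 + 11*(-393 - 81/(-224))/(19 + 11*(-81/(-224)))) + 249847 = (-160918 + 11*(-393 - 81*(-1/224))/(19 + 11*(-81*(-1/224)))) + 249847 = (-160918 + 11*(-393 + 81/224)/(19 + 11*(81/224))) + 249847 = (-160918 + 11*(-87951/224)/(19 + 891/224)) + 249847 = (-160918 + 11*(-87951/224)/(5147/224)) + 249847 = (-160918 + 11*(224/5147)*(-87951/224)) + 249847 = (-160918 - 967461/5147) + 249847 = -829212407/5147 + 249847 = 456750102/5147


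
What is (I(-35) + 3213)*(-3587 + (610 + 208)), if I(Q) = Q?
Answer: -8799882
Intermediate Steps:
(I(-35) + 3213)*(-3587 + (610 + 208)) = (-35 + 3213)*(-3587 + (610 + 208)) = 3178*(-3587 + 818) = 3178*(-2769) = -8799882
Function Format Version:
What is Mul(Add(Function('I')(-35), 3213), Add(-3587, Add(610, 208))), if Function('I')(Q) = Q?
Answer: -8799882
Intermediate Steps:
Mul(Add(Function('I')(-35), 3213), Add(-3587, Add(610, 208))) = Mul(Add(-35, 3213), Add(-3587, Add(610, 208))) = Mul(3178, Add(-3587, 818)) = Mul(3178, -2769) = -8799882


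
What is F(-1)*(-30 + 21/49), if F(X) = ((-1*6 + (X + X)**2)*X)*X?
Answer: 414/7 ≈ 59.143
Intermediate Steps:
F(X) = X**2*(-6 + 4*X**2) (F(X) = ((-6 + (2*X)**2)*X)*X = ((-6 + 4*X**2)*X)*X = (X*(-6 + 4*X**2))*X = X**2*(-6 + 4*X**2))
F(-1)*(-30 + 21/49) = ((-1)**2*(-6 + 4*(-1)**2))*(-30 + 21/49) = (1*(-6 + 4*1))*(-30 + 21*(1/49)) = (1*(-6 + 4))*(-30 + 3/7) = (1*(-2))*(-207/7) = -2*(-207/7) = 414/7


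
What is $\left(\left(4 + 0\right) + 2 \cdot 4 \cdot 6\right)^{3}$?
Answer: $140608$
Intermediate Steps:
$\left(\left(4 + 0\right) + 2 \cdot 4 \cdot 6\right)^{3} = \left(4 + 8 \cdot 6\right)^{3} = \left(4 + 48\right)^{3} = 52^{3} = 140608$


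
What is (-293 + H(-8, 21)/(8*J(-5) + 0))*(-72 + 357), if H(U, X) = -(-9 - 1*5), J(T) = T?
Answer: -334419/4 ≈ -83605.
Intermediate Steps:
H(U, X) = 14 (H(U, X) = -(-9 - 5) = -1*(-14) = 14)
(-293 + H(-8, 21)/(8*J(-5) + 0))*(-72 + 357) = (-293 + 14/(8*(-5) + 0))*(-72 + 357) = (-293 + 14/(-40 + 0))*285 = (-293 + 14/(-40))*285 = (-293 + 14*(-1/40))*285 = (-293 - 7/20)*285 = -5867/20*285 = -334419/4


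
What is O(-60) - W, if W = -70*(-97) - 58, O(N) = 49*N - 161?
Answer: -9833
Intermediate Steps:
O(N) = -161 + 49*N
W = 6732 (W = 6790 - 58 = 6732)
O(-60) - W = (-161 + 49*(-60)) - 1*6732 = (-161 - 2940) - 6732 = -3101 - 6732 = -9833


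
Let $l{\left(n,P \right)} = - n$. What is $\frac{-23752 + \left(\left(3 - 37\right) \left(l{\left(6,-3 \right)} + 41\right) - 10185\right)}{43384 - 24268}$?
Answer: $- \frac{1301}{708} \approx -1.8376$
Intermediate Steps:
$\frac{-23752 + \left(\left(3 - 37\right) \left(l{\left(6,-3 \right)} + 41\right) - 10185\right)}{43384 - 24268} = \frac{-23752 - \left(10185 - \left(3 - 37\right) \left(\left(-1\right) 6 + 41\right)\right)}{43384 - 24268} = \frac{-23752 - \left(10185 + 34 \left(-6 + 41\right)\right)}{19116} = \left(-23752 - 11375\right) \frac{1}{19116} = \left(-35127\right) \frac{1}{19116} = - \frac{1301}{708}$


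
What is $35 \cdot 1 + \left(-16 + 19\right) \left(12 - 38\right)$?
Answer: $-43$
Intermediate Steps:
$35 \cdot 1 + \left(-16 + 19\right) \left(12 - 38\right) = 35 + 3 \left(-26\right) = 35 - 78 = -43$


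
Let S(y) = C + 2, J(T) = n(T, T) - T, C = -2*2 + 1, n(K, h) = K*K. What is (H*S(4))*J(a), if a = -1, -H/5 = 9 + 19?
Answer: 280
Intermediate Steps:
H = -140 (H = -5*(9 + 19) = -5*28 = -140)
n(K, h) = K²
C = -3 (C = -4 + 1 = -3)
J(T) = T² - T
S(y) = -1 (S(y) = -3 + 2 = -1)
(H*S(4))*J(a) = (-140*(-1))*(-(-1 - 1)) = 140*(-1*(-2)) = 140*2 = 280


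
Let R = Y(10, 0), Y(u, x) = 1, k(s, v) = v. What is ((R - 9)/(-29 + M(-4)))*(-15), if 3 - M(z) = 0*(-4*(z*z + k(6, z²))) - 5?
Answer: -40/7 ≈ -5.7143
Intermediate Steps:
R = 1
M(z) = 8 (M(z) = 3 - (0*(-4*(z*z + z²)) - 5) = 3 - (0*(-4*(z² + z²)) - 5) = 3 - (0*(-8*z²) - 5) = 3 - (0 - 5) = 3 - 1*(-5) = 3 + 5 = 8)
((R - 9)/(-29 + M(-4)))*(-15) = ((1 - 9)/(-29 + 8))*(-15) = -8/(-21)*(-15) = -8*(-1/21)*(-15) = (8/21)*(-15) = -40/7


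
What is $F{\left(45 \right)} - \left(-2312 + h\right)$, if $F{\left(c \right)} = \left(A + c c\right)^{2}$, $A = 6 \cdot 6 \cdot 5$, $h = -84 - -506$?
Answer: $4863915$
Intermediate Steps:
$h = 422$ ($h = -84 + 506 = 422$)
$A = 180$ ($A = 36 \cdot 5 = 180$)
$F{\left(c \right)} = \left(180 + c^{2}\right)^{2}$ ($F{\left(c \right)} = \left(180 + c c\right)^{2} = \left(180 + c^{2}\right)^{2}$)
$F{\left(45 \right)} - \left(-2312 + h\right) = \left(180 + 45^{2}\right)^{2} + \left(\left(142 - 422\right) - -2170\right) = \left(180 + 2025\right)^{2} + \left(\left(142 - 422\right) + 2170\right) = 2205^{2} + \left(-280 + 2170\right) = 4862025 + 1890 = 4863915$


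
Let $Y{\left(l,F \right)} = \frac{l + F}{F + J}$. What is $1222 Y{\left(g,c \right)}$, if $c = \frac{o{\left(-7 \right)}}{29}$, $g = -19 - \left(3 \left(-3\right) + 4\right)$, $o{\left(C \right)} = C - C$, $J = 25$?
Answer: $- \frac{17108}{25} \approx -684.32$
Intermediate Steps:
$o{\left(C \right)} = 0$
$g = -14$ ($g = -19 - \left(-9 + 4\right) = -19 - -5 = -19 + 5 = -14$)
$c = 0$ ($c = \frac{0}{29} = 0 \cdot \frac{1}{29} = 0$)
$Y{\left(l,F \right)} = \frac{F + l}{25 + F}$ ($Y{\left(l,F \right)} = \frac{l + F}{F + 25} = \frac{F + l}{25 + F}$)
$1222 Y{\left(g,c \right)} = 1222 \frac{0 - 14}{25 + 0} = 1222 \cdot \frac{1}{25} \left(-14\right) = 1222 \left(- \frac{14}{25}\right) = - \frac{17108}{25}$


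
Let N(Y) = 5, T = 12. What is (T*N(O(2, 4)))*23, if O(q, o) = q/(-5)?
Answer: 1380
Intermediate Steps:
O(q, o) = -q/5 (O(q, o) = q*(-1/5) = -q/5)
(T*N(O(2, 4)))*23 = (12*5)*23 = 60*23 = 1380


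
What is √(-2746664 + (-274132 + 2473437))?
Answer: I*√547359 ≈ 739.84*I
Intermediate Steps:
√(-2746664 + (-274132 + 2473437)) = √(-2746664 + 2199305) = √(-547359) = I*√547359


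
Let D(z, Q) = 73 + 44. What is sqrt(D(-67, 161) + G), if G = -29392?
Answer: 5*I*sqrt(1171) ≈ 171.1*I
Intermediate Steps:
D(z, Q) = 117
sqrt(D(-67, 161) + G) = sqrt(117 - 29392) = sqrt(-29275) = 5*I*sqrt(1171)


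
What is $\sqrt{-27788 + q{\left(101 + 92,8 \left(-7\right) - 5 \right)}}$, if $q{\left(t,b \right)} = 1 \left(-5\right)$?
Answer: $i \sqrt{27793} \approx 166.71 i$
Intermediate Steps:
$q{\left(t,b \right)} = -5$
$\sqrt{-27788 + q{\left(101 + 92,8 \left(-7\right) - 5 \right)}} = \sqrt{-27788 - 5} = \sqrt{-27793} = i \sqrt{27793}$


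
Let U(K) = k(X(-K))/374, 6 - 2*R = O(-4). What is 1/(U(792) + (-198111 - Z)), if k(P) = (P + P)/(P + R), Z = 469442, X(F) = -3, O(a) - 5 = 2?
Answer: -1309/873826871 ≈ -1.4980e-6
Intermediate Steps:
O(a) = 7 (O(a) = 5 + 2 = 7)
R = -1/2 (R = 3 - 1/2*7 = 3 - 7/2 = -1/2 ≈ -0.50000)
k(P) = 2*P/(-1/2 + P) (k(P) = (P + P)/(P - 1/2) = (2*P)/(-1/2 + P) = 2*P/(-1/2 + P))
U(K) = 6/1309 (U(K) = (4*(-3)/(-1 + 2*(-3)))/374 = (4*(-3)/(-1 - 6))*(1/374) = (4*(-3)/(-7))*(1/374) = (4*(-3)*(-1/7))*(1/374) = (12/7)*(1/374) = 6/1309)
1/(U(792) + (-198111 - Z)) = 1/(6/1309 + (-198111 - 1*469442)) = 1/(6/1309 + (-198111 - 469442)) = 1/(6/1309 - 667553) = 1/(-873826871/1309) = -1309/873826871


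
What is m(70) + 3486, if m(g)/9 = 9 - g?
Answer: 2937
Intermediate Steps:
m(g) = 81 - 9*g (m(g) = 9*(9 - g) = 81 - 9*g)
m(70) + 3486 = (81 - 9*70) + 3486 = (81 - 630) + 3486 = -549 + 3486 = 2937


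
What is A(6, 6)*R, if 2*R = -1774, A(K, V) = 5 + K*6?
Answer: -36367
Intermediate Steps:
A(K, V) = 5 + 6*K
R = -887 (R = (½)*(-1774) = -887)
A(6, 6)*R = (5 + 6*6)*(-887) = (5 + 36)*(-887) = 41*(-887) = -36367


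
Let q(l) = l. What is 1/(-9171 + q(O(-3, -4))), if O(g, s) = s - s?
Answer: -1/9171 ≈ -0.00010904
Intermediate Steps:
O(g, s) = 0
1/(-9171 + q(O(-3, -4))) = 1/(-9171 + 0) = 1/(-9171) = -1/9171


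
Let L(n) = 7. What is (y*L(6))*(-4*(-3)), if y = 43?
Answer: 3612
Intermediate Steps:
(y*L(6))*(-4*(-3)) = (43*7)*(-4*(-3)) = 301*12 = 3612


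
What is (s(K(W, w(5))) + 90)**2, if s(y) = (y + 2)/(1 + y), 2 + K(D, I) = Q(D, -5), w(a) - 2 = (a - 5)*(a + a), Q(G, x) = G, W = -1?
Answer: 32761/4 ≈ 8190.3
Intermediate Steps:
w(a) = 2 + 2*a*(-5 + a) (w(a) = 2 + (a - 5)*(a + a) = 2 + (-5 + a)*(2*a) = 2 + 2*a*(-5 + a))
K(D, I) = -2 + D
s(y) = (2 + y)/(1 + y)
(s(K(W, w(5))) + 90)**2 = ((2 + (-2 - 1))/(1 + (-2 - 1)) + 90)**2 = ((2 - 3)/(1 - 3) + 90)**2 = (-1/(-2) + 90)**2 = (-1/2*(-1) + 90)**2 = (1/2 + 90)**2 = (181/2)**2 = 32761/4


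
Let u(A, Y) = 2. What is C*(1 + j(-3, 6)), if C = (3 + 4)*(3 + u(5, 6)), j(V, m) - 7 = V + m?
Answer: 385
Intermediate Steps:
j(V, m) = 7 + V + m (j(V, m) = 7 + (V + m) = 7 + V + m)
C = 35 (C = (3 + 4)*(3 + 2) = 7*5 = 35)
C*(1 + j(-3, 6)) = 35*(1 + (7 - 3 + 6)) = 35*(1 + 10) = 35*11 = 385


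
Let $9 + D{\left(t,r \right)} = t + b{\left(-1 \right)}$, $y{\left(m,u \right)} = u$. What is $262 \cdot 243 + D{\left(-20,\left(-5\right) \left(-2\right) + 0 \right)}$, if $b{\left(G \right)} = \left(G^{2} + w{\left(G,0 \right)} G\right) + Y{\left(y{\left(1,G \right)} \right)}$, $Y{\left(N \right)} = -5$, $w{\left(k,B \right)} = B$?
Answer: $63633$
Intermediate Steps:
$b{\left(G \right)} = -5 + G^{2}$ ($b{\left(G \right)} = \left(G^{2} + 0 G\right) - 5 = \left(G^{2} + 0\right) - 5 = G^{2} - 5 = -5 + G^{2}$)
$D{\left(t,r \right)} = -13 + t$ ($D{\left(t,r \right)} = -9 - \left(5 - 1 - t\right) = -9 + \left(t + \left(-5 + 1\right)\right) = -9 + \left(t - 4\right) = -9 + \left(-4 + t\right) = -13 + t$)
$262 \cdot 243 + D{\left(-20,\left(-5\right) \left(-2\right) + 0 \right)} = 262 \cdot 243 - 33 = 63666 - 33 = 63633$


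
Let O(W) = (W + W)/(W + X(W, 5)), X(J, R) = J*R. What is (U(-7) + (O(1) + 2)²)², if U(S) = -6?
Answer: 25/81 ≈ 0.30864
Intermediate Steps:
O(W) = ⅓ (O(W) = (W + W)/(W + W*5) = (2*W)/(W + 5*W) = (2*W)/((6*W)) = (2*W)*(1/(6*W)) = ⅓)
(U(-7) + (O(1) + 2)²)² = (-6 + (⅓ + 2)²)² = (-6 + (7/3)²)² = (-6 + 49/9)² = (-5/9)² = 25/81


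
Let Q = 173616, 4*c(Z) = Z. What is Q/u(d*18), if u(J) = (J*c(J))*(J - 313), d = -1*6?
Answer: -14468/102303 ≈ -0.14142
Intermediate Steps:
d = -6
c(Z) = Z/4
u(J) = J²*(-313 + J)/4 (u(J) = (J*(J/4))*(J - 313) = (J²/4)*(-313 + J) = J²*(-313 + J)/4)
Q/u(d*18) = 173616/(((-6*18)²*(-313 - 6*18)/4)) = 173616/(((¼)*(-108)²*(-313 - 108))) = 173616/(((¼)*11664*(-421))) = 173616/(-1227636) = 173616*(-1/1227636) = -14468/102303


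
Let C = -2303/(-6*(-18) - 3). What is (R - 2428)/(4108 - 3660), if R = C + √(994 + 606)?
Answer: -36149/6720 ≈ -5.3793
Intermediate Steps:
C = -329/15 (C = -2303/(108 - 3) = -2303/105 = -2303*1/105 = -329/15 ≈ -21.933)
R = 271/15 (R = -329/15 + √(994 + 606) = -329/15 + √1600 = -329/15 + 40 = 271/15 ≈ 18.067)
(R - 2428)/(4108 - 3660) = (271/15 - 2428)/(4108 - 3660) = -36149/15/448 = -36149/15*1/448 = -36149/6720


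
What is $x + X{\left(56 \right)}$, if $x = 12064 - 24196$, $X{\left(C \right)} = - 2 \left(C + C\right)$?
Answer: $-12356$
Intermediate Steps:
$X{\left(C \right)} = - 4 C$ ($X{\left(C \right)} = - 2 \cdot 2 C = - 4 C$)
$x = -12132$ ($x = 12064 - 24196 = -12132$)
$x + X{\left(56 \right)} = -12132 - 224 = -12356$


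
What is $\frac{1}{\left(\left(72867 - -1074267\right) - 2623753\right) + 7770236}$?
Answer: $\frac{1}{6293617} \approx 1.5889 \cdot 10^{-7}$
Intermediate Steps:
$\frac{1}{\left(\left(72867 - -1074267\right) - 2623753\right) + 7770236} = \frac{1}{\left(\left(72867 + 1074267\right) - 2623753\right) + 7770236} = \frac{1}{\left(1147134 - 2623753\right) + 7770236} = \frac{1}{-1476619 + 7770236} = \frac{1}{6293617}$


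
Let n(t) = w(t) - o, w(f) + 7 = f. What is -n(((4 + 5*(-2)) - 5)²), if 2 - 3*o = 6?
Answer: -346/3 ≈ -115.33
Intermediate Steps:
w(f) = -7 + f
o = -4/3 (o = ⅔ - ⅓*6 = ⅔ - 2 = -4/3 ≈ -1.3333)
n(t) = -17/3 + t (n(t) = (-7 + t) - 1*(-4/3) = (-7 + t) + 4/3 = -17/3 + t)
-n(((4 + 5*(-2)) - 5)²) = -(-17/3 + ((4 + 5*(-2)) - 5)²) = -(-17/3 + ((4 - 10) - 5)²) = -(-17/3 + (-6 - 5)²) = -(-17/3 + (-11)²) = -(-17/3 + 121) = -1*346/3 = -346/3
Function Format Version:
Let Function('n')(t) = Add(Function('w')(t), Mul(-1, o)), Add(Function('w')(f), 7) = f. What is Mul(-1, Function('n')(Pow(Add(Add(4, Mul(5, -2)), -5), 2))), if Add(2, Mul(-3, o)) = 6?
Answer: Rational(-346, 3) ≈ -115.33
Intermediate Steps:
Function('w')(f) = Add(-7, f)
o = Rational(-4, 3) (o = Add(Rational(2, 3), Mul(Rational(-1, 3), 6)) = Add(Rational(2, 3), -2) = Rational(-4, 3) ≈ -1.3333)
Function('n')(t) = Add(Rational(-17, 3), t) (Function('n')(t) = Add(Add(-7, t), Mul(-1, Rational(-4, 3))) = Add(Add(-7, t), Rational(4, 3)) = Add(Rational(-17, 3), t))
Mul(-1, Function('n')(Pow(Add(Add(4, Mul(5, -2)), -5), 2))) = Mul(-1, Add(Rational(-17, 3), Pow(Add(Add(4, Mul(5, -2)), -5), 2))) = Mul(-1, Add(Rational(-17, 3), Pow(Add(Add(4, -10), -5), 2))) = Mul(-1, Add(Rational(-17, 3), Pow(Add(-6, -5), 2))) = Mul(-1, Add(Rational(-17, 3), Pow(-11, 2))) = Mul(-1, Add(Rational(-17, 3), 121)) = Mul(-1, Rational(346, 3)) = Rational(-346, 3)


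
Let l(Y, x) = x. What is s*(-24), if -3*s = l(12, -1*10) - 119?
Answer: -1032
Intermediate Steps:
s = 43 (s = -(-1*10 - 119)/3 = -(-10 - 119)/3 = -⅓*(-129) = 43)
s*(-24) = 43*(-24) = -1032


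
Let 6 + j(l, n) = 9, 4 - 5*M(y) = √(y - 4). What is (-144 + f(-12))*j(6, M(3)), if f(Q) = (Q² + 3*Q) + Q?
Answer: -144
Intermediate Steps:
M(y) = ⅘ - √(-4 + y)/5 (M(y) = ⅘ - √(y - 4)/5 = ⅘ - √(-4 + y)/5)
j(l, n) = 3 (j(l, n) = -6 + 9 = 3)
f(Q) = Q² + 4*Q
(-144 + f(-12))*j(6, M(3)) = (-144 - 12*(4 - 12))*3 = (-144 - 12*(-8))*3 = (-144 + 96)*3 = -48*3 = -144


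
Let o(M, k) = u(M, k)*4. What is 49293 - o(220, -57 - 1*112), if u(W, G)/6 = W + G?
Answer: 48069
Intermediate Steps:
u(W, G) = 6*G + 6*W (u(W, G) = 6*(W + G) = 6*(G + W) = 6*G + 6*W)
o(M, k) = 24*M + 24*k (o(M, k) = (6*k + 6*M)*4 = (6*M + 6*k)*4 = 24*M + 24*k)
49293 - o(220, -57 - 1*112) = 49293 - (24*220 + 24*(-57 - 1*112)) = 49293 - (5280 + 24*(-57 - 112)) = 49293 - (5280 + 24*(-169)) = 49293 - (5280 - 4056) = 49293 - 1*1224 = 49293 - 1224 = 48069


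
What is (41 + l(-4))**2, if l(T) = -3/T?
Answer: 27889/16 ≈ 1743.1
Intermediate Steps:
(41 + l(-4))**2 = (41 - 3/(-4))**2 = (41 - 3*(-1/4))**2 = (41 + 3/4)**2 = (167/4)**2 = 27889/16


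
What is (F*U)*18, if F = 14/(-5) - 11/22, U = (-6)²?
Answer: -10692/5 ≈ -2138.4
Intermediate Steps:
U = 36
F = -33/10 (F = 14*(-⅕) - 11*1/22 = -14/5 - ½ = -33/10 ≈ -3.3000)
(F*U)*18 = -33/10*36*18 = -594/5*18 = -10692/5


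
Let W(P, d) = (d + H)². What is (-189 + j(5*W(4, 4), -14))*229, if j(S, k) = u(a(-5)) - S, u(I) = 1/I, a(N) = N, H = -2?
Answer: -239534/5 ≈ -47907.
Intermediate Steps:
W(P, d) = (-2 + d)² (W(P, d) = (d - 2)² = (-2 + d)²)
j(S, k) = -⅕ - S (j(S, k) = 1/(-5) - S = -⅕ - S)
(-189 + j(5*W(4, 4), -14))*229 = (-189 + (-⅕ - 5*(-2 + 4)²))*229 = (-189 + (-⅕ - 5*2²))*229 = (-189 + (-⅕ - 5*4))*229 = (-189 + (-⅕ - 1*20))*229 = (-189 + (-⅕ - 20))*229 = (-189 - 101/5)*229 = -1046/5*229 = -239534/5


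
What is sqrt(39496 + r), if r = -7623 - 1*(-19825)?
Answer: sqrt(51698) ≈ 227.37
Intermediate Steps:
r = 12202 (r = -7623 + 19825 = 12202)
sqrt(39496 + r) = sqrt(39496 + 12202) = sqrt(51698)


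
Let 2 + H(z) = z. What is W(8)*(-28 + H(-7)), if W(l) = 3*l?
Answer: -888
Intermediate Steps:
H(z) = -2 + z
W(8)*(-28 + H(-7)) = (3*8)*(-28 + (-2 - 7)) = 24*(-28 - 9) = 24*(-37) = -888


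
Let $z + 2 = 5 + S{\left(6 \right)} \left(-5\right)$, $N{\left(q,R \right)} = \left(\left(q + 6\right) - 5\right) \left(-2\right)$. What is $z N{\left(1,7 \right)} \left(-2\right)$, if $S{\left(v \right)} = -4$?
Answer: $184$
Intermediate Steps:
$N{\left(q,R \right)} = -2 - 2 q$ ($N{\left(q,R \right)} = \left(\left(6 + q\right) - 5\right) \left(-2\right) = \left(1 + q\right) \left(-2\right) = -2 - 2 q$)
$z = 23$ ($z = -2 + \left(5 - -20\right) = -2 + \left(5 + 20\right) = -2 + 25 = 23$)
$z N{\left(1,7 \right)} \left(-2\right) = 23 \left(-2 - 2\right) \left(-2\right) = 23 \left(-4\right) \left(-2\right) = \left(-92\right) \left(-2\right) = 184$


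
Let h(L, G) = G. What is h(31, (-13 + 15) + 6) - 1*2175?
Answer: -2167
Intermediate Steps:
h(31, (-13 + 15) + 6) - 1*2175 = ((-13 + 15) + 6) - 1*2175 = (2 + 6) - 2175 = 8 - 2175 = -2167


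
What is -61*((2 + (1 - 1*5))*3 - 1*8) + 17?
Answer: 871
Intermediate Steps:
-61*((2 + (1 - 1*5))*3 - 1*8) + 17 = -61*((2 + (1 - 5))*3 - 8) + 17 = -61*((2 - 4)*3 - 8) + 17 = -61*(-2*3 - 8) + 17 = -61*(-6 - 8) + 17 = -61*(-14) + 17 = 854 + 17 = 871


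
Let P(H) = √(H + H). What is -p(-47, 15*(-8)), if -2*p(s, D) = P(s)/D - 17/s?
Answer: 17/94 - I*√94/240 ≈ 0.18085 - 0.040397*I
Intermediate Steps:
P(H) = √2*√H (P(H) = √(2*H) = √2*√H)
p(s, D) = 17/(2*s) - √2*√s/(2*D) (p(s, D) = -((√2*√s)/D - 17/s)/2 = -(√2*√s/D - 17/s)/2 = -(-17/s + √2*√s/D)/2 = 17/(2*s) - √2*√s/(2*D))
-p(-47, 15*(-8)) = -(17*(15*(-8)) - √2*(-47)^(3/2))/(2*(15*(-8))*(-47)) = -(-1)*(17*(-120) - √2*(-47*I*√47))/(2*(-120)*47) = -(-1)*(-1)*(-2040 + 47*I*√94)/(2*120*47) = -(-17/94 + I*√94/240) = 17/94 - I*√94/240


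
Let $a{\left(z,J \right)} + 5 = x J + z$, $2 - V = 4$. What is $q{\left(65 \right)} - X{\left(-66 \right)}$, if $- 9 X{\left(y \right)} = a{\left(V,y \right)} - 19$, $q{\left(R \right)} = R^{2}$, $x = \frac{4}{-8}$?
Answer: $\frac{38032}{9} \approx 4225.8$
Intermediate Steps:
$V = -2$ ($V = 2 - 4 = -2$)
$x = - \frac{1}{2}$ ($x = 4 \left(- \frac{1}{8}\right) = - \frac{1}{2} \approx -0.5$)
$a{\left(z,J \right)} = -5 + z - \frac{J}{2}$ ($a{\left(z,J \right)} = -5 - \left(\frac{J}{2} - z\right) = -5 + z - \frac{J}{2}$)
$X{\left(y \right)} = \frac{26}{9} + \frac{y}{18}$ ($X{\left(y \right)} = - \frac{\left(-5 - 2 - \frac{y}{2}\right) - 19}{9} = - \frac{\left(-7 - \frac{y}{2}\right) - 19}{9} = - \frac{-26 - \frac{y}{2}}{9} = \frac{26}{9} + \frac{y}{18}$)
$q{\left(65 \right)} - X{\left(-66 \right)} = 65^{2} - \left(\frac{26}{9} + \frac{1}{18} \left(-66\right)\right) = 4225 - \left(\frac{26}{9} - \frac{11}{3}\right) = 4225 - - \frac{7}{9} = 4225 + \frac{7}{9} = \frac{38032}{9}$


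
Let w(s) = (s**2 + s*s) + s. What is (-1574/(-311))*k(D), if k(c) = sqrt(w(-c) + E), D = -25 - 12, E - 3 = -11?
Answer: 1574*sqrt(2767)/311 ≈ 266.23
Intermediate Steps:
w(s) = s + 2*s**2 (w(s) = (s**2 + s**2) + s = 2*s**2 + s = s + 2*s**2)
E = -8 (E = 3 - 11 = -8)
D = -37
k(c) = sqrt(-8 - c*(1 - 2*c)) (k(c) = sqrt((-c)*(1 + 2*(-c)) - 8) = sqrt((-c)*(1 - 2*c) - 8) = sqrt(-c*(1 - 2*c) - 8) = sqrt(-8 - c*(1 - 2*c)))
(-1574/(-311))*k(D) = (-1574/(-311))*sqrt(-8 - 1*(-37) + 2*(-37)**2) = (-1574*(-1/311))*sqrt(-8 + 37 + 2*1369) = 1574*sqrt(-8 + 37 + 2738)/311 = 1574*sqrt(2767)/311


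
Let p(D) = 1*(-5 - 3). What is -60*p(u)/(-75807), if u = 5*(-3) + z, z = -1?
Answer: -160/25269 ≈ -0.0063319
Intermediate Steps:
u = -16 (u = 5*(-3) - 1 = -15 - 1 = -16)
p(D) = -8 (p(D) = 1*(-8) = -8)
-60*p(u)/(-75807) = -60*(-8)/(-75807) = 480*(-1/75807) = -160/25269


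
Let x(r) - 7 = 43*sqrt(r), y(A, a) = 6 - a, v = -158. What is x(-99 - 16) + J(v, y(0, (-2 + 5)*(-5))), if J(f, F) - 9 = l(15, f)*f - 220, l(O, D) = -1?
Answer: -46 + 43*I*sqrt(115) ≈ -46.0 + 461.12*I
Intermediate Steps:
x(r) = 7 + 43*sqrt(r)
J(f, F) = -211 - f (J(f, F) = 9 + (-f - 220) = 9 + (-220 - f) = -211 - f)
x(-99 - 16) + J(v, y(0, (-2 + 5)*(-5))) = (7 + 43*sqrt(-99 - 16)) + (-211 - 1*(-158)) = (7 + 43*sqrt(-115)) + (-211 + 158) = (7 + 43*(I*sqrt(115))) - 53 = (7 + 43*I*sqrt(115)) - 53 = -46 + 43*I*sqrt(115)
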